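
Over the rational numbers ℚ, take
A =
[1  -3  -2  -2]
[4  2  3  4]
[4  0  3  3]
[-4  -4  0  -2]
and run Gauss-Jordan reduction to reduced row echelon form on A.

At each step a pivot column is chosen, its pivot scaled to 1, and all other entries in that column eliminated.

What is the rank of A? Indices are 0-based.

rank = 4

step 1: normalize row 0 (÷1) = (1, -3, -2, -2)
  row 1: subtract 4×row0 = (0, 14, 11, 12)
  row 2: subtract 4×row0 = (0, 12, 11, 11)
  row 3: subtract -4×row0 = (0, -16, -8, -10)
step 2: normalize row 1 (÷14) = (0, 1, 11/14, 6/7)
  row 0: subtract -3×row1 = (1, 0, 5/14, 4/7)
  row 2: subtract 12×row1 = (0, 0, 11/7, 5/7)
  row 3: subtract -16×row1 = (0, 0, 32/7, 26/7)
step 3: normalize row 2 (÷11/7) = (0, 0, 1, 5/11)
  row 0: subtract 5/14×row2 = (1, 0, 0, 9/22)
  row 1: subtract 11/14×row2 = (0, 1, 0, 1/2)
  row 3: subtract 32/7×row2 = (0, 0, 0, 18/11)
step 4: normalize row 3 (÷18/11) = (0, 0, 0, 1)
  row 0: subtract 9/22×row3 = (1, 0, 0, 0)
  row 1: subtract 1/2×row3 = (0, 1, 0, 0)
  row 2: subtract 5/11×row3 = (0, 0, 1, 0)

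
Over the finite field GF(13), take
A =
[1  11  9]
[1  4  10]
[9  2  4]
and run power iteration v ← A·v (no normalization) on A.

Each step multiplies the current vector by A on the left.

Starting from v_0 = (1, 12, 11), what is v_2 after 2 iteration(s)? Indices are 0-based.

v_2 = (9, 0, 10)

v_0 = (1, 12, 11).
v_1 = A·v_0 = (11, 3, 12).
v_2 = A·v_1 = (9, 0, 10).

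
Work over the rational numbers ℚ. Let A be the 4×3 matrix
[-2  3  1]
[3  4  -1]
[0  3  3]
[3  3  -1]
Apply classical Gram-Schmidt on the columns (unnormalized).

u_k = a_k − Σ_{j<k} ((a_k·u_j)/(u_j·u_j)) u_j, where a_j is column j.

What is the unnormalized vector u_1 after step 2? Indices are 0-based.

u_1 = (48/11, 43/22, 3, 21/22)

Step 1: u_0 = a_0 = (-2, 3, 0, 3).
Step 2: u_1 = a_1 − (15/22)·u_0 = (48/11, 43/22, 3, 21/22).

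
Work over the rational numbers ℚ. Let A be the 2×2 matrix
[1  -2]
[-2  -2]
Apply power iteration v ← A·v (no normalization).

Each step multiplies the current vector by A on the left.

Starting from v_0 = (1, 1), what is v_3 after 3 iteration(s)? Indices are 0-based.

v_3 = (-13, -34)

v_0 = (1, 1).
v_1 = A·v_0 = (-1, -4).
v_2 = A·v_1 = (7, 10).
v_3 = A·v_2 = (-13, -34).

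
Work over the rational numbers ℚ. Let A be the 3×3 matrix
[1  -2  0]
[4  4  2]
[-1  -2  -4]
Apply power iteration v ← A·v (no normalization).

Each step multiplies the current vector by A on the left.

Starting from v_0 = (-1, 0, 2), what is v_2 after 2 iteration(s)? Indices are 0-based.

v_0 = (-1, 0, 2).
v_1 = A·v_0 = (-1, 0, -7).
v_2 = A·v_1 = (-1, -18, 29).

v_2 = (-1, -18, 29)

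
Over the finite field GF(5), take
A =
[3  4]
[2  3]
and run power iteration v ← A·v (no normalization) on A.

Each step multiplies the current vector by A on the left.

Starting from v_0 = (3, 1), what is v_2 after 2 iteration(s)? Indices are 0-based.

v_0 = (3, 1).
v_1 = A·v_0 = (3, 4).
v_2 = A·v_1 = (0, 3).

v_2 = (0, 3)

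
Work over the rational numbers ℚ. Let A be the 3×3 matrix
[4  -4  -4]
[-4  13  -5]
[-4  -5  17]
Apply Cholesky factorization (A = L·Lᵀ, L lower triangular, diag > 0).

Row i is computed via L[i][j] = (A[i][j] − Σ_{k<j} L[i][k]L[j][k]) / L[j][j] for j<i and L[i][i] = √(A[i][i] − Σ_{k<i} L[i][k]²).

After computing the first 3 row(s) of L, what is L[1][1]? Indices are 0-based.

Step 1: L[0][0] = √(4) = 2.
  L[1][0] = (-4) / L[0][0] = -2.
Step 2: L[1][1] = √(9) = 3.
  L[2][0] = (-4) / L[0][0] = -2.
  L[2][1] = (-9) / L[1][1] = -3.
Step 3: L[2][2] = √(4) = 2.

L[1][1] = 3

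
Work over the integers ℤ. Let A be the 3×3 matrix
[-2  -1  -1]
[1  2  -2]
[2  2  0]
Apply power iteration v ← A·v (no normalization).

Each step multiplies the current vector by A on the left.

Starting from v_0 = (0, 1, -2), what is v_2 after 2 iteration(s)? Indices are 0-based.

v_2 = (-10, 9, 14)

v_0 = (0, 1, -2).
v_1 = A·v_0 = (1, 6, 2).
v_2 = A·v_1 = (-10, 9, 14).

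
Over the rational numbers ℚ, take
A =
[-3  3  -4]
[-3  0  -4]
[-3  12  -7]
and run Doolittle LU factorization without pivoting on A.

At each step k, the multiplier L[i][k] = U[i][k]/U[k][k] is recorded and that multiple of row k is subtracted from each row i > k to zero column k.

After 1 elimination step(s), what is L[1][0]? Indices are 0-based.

L[1][0] = 1

Step 1: pivot at (0,0) is -3.
  row1 ← row1 − (1)·row0  ⇒  L[1][0]=1, U row1=(0, -3, 0)
  row2 ← row2 − (1)·row0  ⇒  L[2][0]=1, U row2=(0, 9, -3)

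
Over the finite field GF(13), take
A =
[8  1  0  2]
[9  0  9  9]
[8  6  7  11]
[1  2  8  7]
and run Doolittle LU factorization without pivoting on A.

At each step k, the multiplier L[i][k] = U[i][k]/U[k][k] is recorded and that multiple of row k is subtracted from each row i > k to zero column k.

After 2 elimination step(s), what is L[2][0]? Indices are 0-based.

L[2][0] = 1

Step 1: pivot at (0,0) is 8.
  row1 ← row1 − (6)·row0  ⇒  L[1][0]=6, U row1=(0, 7, 9, 10)
  row2 ← row2 − (1)·row0  ⇒  L[2][0]=1, U row2=(0, 5, 7, 9)
  row3 ← row3 − (5)·row0  ⇒  L[3][0]=5, U row3=(0, 10, 8, 10)
Step 2: pivot at (1,1) is 7.
  row2 ← row2 − (10)·row1  ⇒  L[2][1]=10, U row2=(0, 0, 8, 0)
  row3 ← row3 − (7)·row1  ⇒  L[3][1]=7, U row3=(0, 0, 10, 5)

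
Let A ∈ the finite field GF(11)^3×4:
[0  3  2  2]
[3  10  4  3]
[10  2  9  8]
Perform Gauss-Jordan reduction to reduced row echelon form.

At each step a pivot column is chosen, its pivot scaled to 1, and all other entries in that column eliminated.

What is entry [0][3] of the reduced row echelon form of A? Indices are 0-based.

pivot(0,0): swap R0↔R1
pivot(0,0)=3: scale R0 → (1, 7, 5, 1)
  clear (2,0): R2 −= (10)R0 → (0, 9, 3, 9)
pivot(1,1)=3: scale R1 → (0, 1, 8, 8)
  clear (0,1): R0 −= (7)R1 → (1, 0, 4, 0)
  clear (2,1): R2 −= (9)R1 → (0, 0, 8, 3)
pivot(2,2)=8: scale R2 → (0, 0, 1, 10)
  clear (0,2): R0 −= (4)R2 → (1, 0, 0, 4)
  clear (1,2): R1 −= (8)R2 → (0, 1, 0, 5)

M[0][3] = 4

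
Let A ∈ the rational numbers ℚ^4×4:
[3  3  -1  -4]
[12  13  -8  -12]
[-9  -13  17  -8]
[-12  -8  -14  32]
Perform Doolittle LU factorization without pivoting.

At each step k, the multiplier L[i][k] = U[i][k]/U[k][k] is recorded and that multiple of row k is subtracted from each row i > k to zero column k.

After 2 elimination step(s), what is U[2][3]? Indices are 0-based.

k=0: U[0][0]=3
  eliminate (1,0): mult=4, new row 1: (0, 1, -4, 4); set L[1][0]=4
  eliminate (2,0): mult=-3, new row 2: (0, -4, 14, -20); set L[2][0]=-3
  eliminate (3,0): mult=-4, new row 3: (0, 4, -18, 16); set L[3][0]=-4
k=1: U[1][1]=1
  eliminate (2,1): mult=-4, new row 2: (0, 0, -2, -4); set L[2][1]=-4
  eliminate (3,1): mult=4, new row 3: (0, 0, -2, 0); set L[3][1]=4

U[2][3] = -4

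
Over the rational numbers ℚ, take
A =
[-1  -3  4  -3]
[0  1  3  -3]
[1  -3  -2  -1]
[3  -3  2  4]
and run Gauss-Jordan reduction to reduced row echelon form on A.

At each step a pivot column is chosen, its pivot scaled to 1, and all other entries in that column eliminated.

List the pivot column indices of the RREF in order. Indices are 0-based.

pivot columns: 0, 1, 2, 3

step 1: normalize row 0 (÷-1) = (1, 3, -4, 3)
  row 2: subtract 1×row0 = (0, -6, 2, -4)
  row 3: subtract 3×row0 = (0, -12, 14, -5)
step 2: normalize row 1 (÷1) = (0, 1, 3, -3)
  row 0: subtract 3×row1 = (1, 0, -13, 12)
  row 2: subtract -6×row1 = (0, 0, 20, -22)
  row 3: subtract -12×row1 = (0, 0, 50, -41)
step 3: normalize row 2 (÷20) = (0, 0, 1, -11/10)
  row 0: subtract -13×row2 = (1, 0, 0, -23/10)
  row 1: subtract 3×row2 = (0, 1, 0, 3/10)
  row 3: subtract 50×row2 = (0, 0, 0, 14)
step 4: normalize row 3 (÷14) = (0, 0, 0, 1)
  row 0: subtract -23/10×row3 = (1, 0, 0, 0)
  row 1: subtract 3/10×row3 = (0, 1, 0, 0)
  row 2: subtract -11/10×row3 = (0, 0, 1, 0)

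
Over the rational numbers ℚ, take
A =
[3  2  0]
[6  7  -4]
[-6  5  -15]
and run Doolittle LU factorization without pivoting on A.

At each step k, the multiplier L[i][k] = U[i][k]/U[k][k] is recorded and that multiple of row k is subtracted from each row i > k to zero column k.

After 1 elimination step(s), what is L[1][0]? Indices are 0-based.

Step 1: pivot at (0,0) is 3.
  row1 ← row1 − (2)·row0  ⇒  L[1][0]=2, U row1=(0, 3, -4)
  row2 ← row2 − (-2)·row0  ⇒  L[2][0]=-2, U row2=(0, 9, -15)

L[1][0] = 2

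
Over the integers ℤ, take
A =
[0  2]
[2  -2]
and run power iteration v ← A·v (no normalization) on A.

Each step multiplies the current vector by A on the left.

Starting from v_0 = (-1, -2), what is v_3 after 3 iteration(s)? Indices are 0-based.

v_3 = (-24, 32)

v_0 = (-1, -2).
v_1 = A·v_0 = (-4, 2).
v_2 = A·v_1 = (4, -12).
v_3 = A·v_2 = (-24, 32).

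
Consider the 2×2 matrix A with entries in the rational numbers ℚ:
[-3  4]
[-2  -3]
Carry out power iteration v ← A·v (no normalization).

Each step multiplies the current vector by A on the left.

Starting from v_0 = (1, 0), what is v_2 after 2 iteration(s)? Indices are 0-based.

v_0 = (1, 0).
v_1 = A·v_0 = (-3, -2).
v_2 = A·v_1 = (1, 12).

v_2 = (1, 12)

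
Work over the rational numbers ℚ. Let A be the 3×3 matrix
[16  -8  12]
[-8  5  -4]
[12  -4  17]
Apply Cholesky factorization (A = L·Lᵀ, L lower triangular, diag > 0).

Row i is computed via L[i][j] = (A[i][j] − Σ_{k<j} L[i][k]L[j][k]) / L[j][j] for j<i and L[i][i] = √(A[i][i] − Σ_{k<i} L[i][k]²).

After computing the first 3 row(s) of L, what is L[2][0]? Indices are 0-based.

Step 1: L[0][0] = √(16) = 4.
  L[1][0] = (-8) / L[0][0] = -2.
Step 2: L[1][1] = √(1) = 1.
  L[2][0] = (12) / L[0][0] = 3.
  L[2][1] = (2) / L[1][1] = 2.
Step 3: L[2][2] = √(4) = 2.

L[2][0] = 3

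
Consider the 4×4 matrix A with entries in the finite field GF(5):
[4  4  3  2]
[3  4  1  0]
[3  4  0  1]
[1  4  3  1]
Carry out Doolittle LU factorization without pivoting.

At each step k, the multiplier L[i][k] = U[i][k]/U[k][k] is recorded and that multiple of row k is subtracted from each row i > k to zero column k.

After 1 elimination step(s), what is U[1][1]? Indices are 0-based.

Step 1: pivot at (0,0) is 4.
  row1 ← row1 − (2)·row0  ⇒  L[1][0]=2, U row1=(0, 1, 0, 1)
  row2 ← row2 − (2)·row0  ⇒  L[2][0]=2, U row2=(0, 1, 4, 2)
  row3 ← row3 − (4)·row0  ⇒  L[3][0]=4, U row3=(0, 3, 1, 3)

U[1][1] = 1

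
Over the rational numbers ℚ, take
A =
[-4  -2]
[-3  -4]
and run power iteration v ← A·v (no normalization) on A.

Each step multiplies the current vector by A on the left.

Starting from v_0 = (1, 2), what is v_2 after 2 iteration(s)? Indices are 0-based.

v_2 = (54, 68)

v_0 = (1, 2).
v_1 = A·v_0 = (-8, -11).
v_2 = A·v_1 = (54, 68).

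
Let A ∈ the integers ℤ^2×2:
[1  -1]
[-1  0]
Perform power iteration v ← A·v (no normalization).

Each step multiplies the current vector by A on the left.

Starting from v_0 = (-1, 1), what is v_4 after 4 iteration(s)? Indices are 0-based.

v_4 = (-8, 5)

v_0 = (-1, 1).
v_1 = A·v_0 = (-2, 1).
v_2 = A·v_1 = (-3, 2).
v_3 = A·v_2 = (-5, 3).
v_4 = A·v_3 = (-8, 5).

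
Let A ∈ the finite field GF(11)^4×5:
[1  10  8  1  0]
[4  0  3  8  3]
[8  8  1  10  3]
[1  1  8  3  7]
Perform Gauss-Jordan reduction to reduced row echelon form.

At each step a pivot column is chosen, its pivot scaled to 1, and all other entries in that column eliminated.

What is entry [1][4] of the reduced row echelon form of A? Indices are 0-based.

M[1][4] = 6

pivot(0,0)=1: scale R0 → (1, 10, 8, 1, 0)
  clear (1,0): R1 −= (4)R0 → (0, 4, 4, 4, 3)
  clear (2,0): R2 −= (8)R0 → (0, 5, 3, 2, 3)
  clear (3,0): R3 −= (1)R0 → (0, 2, 0, 2, 7)
pivot(1,1)=4: scale R1 → (0, 1, 1, 1, 9)
  clear (0,1): R0 −= (10)R1 → (1, 0, 9, 2, 9)
  clear (2,1): R2 −= (5)R1 → (0, 0, 9, 8, 2)
  clear (3,1): R3 −= (2)R1 → (0, 0, 9, 0, 0)
pivot(2,2)=9: scale R2 → (0, 0, 1, 7, 10)
  clear (0,2): R0 −= (9)R2 → (1, 0, 0, 5, 7)
  clear (1,2): R1 −= (1)R2 → (0, 1, 0, 5, 10)
  clear (3,2): R3 −= (9)R2 → (0, 0, 0, 3, 9)
pivot(3,3)=3: scale R3 → (0, 0, 0, 1, 3)
  clear (0,3): R0 −= (5)R3 → (1, 0, 0, 0, 3)
  clear (1,3): R1 −= (5)R3 → (0, 1, 0, 0, 6)
  clear (2,3): R2 −= (7)R3 → (0, 0, 1, 0, 0)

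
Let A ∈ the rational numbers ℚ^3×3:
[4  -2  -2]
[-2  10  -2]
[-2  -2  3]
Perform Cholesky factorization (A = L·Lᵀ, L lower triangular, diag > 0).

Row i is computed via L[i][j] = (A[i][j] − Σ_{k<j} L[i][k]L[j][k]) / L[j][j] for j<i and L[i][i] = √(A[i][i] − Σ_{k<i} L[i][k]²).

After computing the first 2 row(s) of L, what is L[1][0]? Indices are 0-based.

Step 1: L[0][0] = √(4) = 2.
  L[1][0] = (-2) / L[0][0] = -1.
Step 2: L[1][1] = √(9) = 3.

L[1][0] = -1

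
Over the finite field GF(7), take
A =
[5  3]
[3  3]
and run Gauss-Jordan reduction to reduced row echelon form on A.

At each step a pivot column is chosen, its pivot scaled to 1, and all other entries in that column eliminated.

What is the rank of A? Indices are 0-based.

pivot(0,0)=5: scale R0 → (1, 2)
  clear (1,0): R1 −= (3)R0 → (0, 4)
pivot(1,1)=4: scale R1 → (0, 1)
  clear (0,1): R0 −= (2)R1 → (1, 0)

rank = 2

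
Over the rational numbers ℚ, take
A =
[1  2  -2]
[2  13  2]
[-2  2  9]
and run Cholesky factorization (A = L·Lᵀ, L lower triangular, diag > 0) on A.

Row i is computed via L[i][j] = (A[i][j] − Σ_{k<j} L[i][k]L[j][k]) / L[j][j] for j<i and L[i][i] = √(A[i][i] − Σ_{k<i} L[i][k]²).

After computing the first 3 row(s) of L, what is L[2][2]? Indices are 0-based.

Step 1: L[0][0] = √(1) = 1.
  L[1][0] = (2) / L[0][0] = 2.
Step 2: L[1][1] = √(9) = 3.
  L[2][0] = (-2) / L[0][0] = -2.
  L[2][1] = (6) / L[1][1] = 2.
Step 3: L[2][2] = √(1) = 1.

L[2][2] = 1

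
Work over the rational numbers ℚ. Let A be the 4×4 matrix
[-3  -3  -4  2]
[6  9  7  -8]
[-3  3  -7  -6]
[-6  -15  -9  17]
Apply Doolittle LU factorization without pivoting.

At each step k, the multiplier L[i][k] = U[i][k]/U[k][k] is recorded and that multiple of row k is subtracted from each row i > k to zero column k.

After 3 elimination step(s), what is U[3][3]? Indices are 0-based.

U[3][3] = 1

k=0: U[0][0]=-3
  eliminate (1,0): mult=-2, new row 1: (0, 3, -1, -4); set L[1][0]=-2
  eliminate (2,0): mult=1, new row 2: (0, 6, -3, -8); set L[2][0]=1
  eliminate (3,0): mult=2, new row 3: (0, -9, -1, 13); set L[3][0]=2
k=1: U[1][1]=3
  eliminate (2,1): mult=2, new row 2: (0, 0, -1, 0); set L[2][1]=2
  eliminate (3,1): mult=-3, new row 3: (0, 0, -4, 1); set L[3][1]=-3
k=2: U[2][2]=-1
  eliminate (3,2): mult=4, new row 3: (0, 0, 0, 1); set L[3][2]=4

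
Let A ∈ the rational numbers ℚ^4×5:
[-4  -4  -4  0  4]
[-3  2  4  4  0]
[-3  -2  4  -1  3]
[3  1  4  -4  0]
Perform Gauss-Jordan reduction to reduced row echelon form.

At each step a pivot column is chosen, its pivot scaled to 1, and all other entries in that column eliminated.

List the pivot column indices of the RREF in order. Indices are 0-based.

pivot(0,0)=-4: scale R0 → (1, 1, 1, 0, -1)
  clear (1,0): R1 −= (-3)R0 → (0, 5, 7, 4, -3)
  clear (2,0): R2 −= (-3)R0 → (0, 1, 7, -1, 0)
  clear (3,0): R3 −= (3)R0 → (0, -2, 1, -4, 3)
pivot(1,1)=5: scale R1 → (0, 1, 7/5, 4/5, -3/5)
  clear (0,1): R0 −= (1)R1 → (1, 0, -2/5, -4/5, -2/5)
  clear (2,1): R2 −= (1)R1 → (0, 0, 28/5, -9/5, 3/5)
  clear (3,1): R3 −= (-2)R1 → (0, 0, 19/5, -12/5, 9/5)
pivot(2,2)=28/5: scale R2 → (0, 0, 1, -9/28, 3/28)
  clear (0,2): R0 −= (-2/5)R2 → (1, 0, 0, -13/14, -5/14)
  clear (1,2): R1 −= (7/5)R2 → (0, 1, 0, 5/4, -3/4)
  clear (3,2): R3 −= (19/5)R2 → (0, 0, 0, -33/28, 39/28)
pivot(3,3)=-33/28: scale R3 → (0, 0, 0, 1, -13/11)
  clear (0,3): R0 −= (-13/14)R3 → (1, 0, 0, 0, -16/11)
  clear (1,3): R1 −= (5/4)R3 → (0, 1, 0, 0, 8/11)
  clear (2,3): R2 −= (-9/28)R3 → (0, 0, 1, 0, -3/11)

pivot columns: 0, 1, 2, 3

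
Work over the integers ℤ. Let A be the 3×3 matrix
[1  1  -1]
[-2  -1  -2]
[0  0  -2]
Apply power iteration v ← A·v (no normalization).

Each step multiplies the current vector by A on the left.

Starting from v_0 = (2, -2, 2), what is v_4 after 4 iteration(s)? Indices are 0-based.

v_4 = (-4, 46, 32)

v_0 = (2, -2, 2).
v_1 = A·v_0 = (-2, -6, -4).
v_2 = A·v_1 = (-4, 18, 8).
v_3 = A·v_2 = (6, -26, -16).
v_4 = A·v_3 = (-4, 46, 32).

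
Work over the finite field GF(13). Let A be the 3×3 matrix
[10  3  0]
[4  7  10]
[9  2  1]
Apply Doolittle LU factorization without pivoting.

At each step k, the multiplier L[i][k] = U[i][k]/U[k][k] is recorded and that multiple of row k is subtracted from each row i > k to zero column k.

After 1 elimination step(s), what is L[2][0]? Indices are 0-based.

k=0: U[0][0]=10
  eliminate (1,0): mult=3, new row 1: (0, 11, 10); set L[1][0]=3
  eliminate (2,0): mult=10, new row 2: (0, 11, 1); set L[2][0]=10

L[2][0] = 10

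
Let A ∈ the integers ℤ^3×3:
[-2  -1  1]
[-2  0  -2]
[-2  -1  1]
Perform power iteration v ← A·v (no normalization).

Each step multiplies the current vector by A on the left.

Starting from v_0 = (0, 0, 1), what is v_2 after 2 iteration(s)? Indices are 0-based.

v_0 = (0, 0, 1).
v_1 = A·v_0 = (1, -2, 1).
v_2 = A·v_1 = (1, -4, 1).

v_2 = (1, -4, 1)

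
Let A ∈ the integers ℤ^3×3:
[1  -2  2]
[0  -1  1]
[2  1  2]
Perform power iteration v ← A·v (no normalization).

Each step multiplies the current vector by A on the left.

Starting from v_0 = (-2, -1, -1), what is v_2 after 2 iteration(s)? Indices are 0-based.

v_2 = (-16, -7, -18)

v_0 = (-2, -1, -1).
v_1 = A·v_0 = (-2, 0, -7).
v_2 = A·v_1 = (-16, -7, -18).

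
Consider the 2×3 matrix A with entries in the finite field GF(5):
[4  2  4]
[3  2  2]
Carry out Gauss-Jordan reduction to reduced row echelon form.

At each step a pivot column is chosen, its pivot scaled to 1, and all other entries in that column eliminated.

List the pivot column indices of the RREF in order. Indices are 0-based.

pivot columns: 0, 1

[1] R0 /= 4  ⇒  (1, 3, 1)
     R1 -= 3·R0  ⇒  (0, 3, 4)
[2] R1 /= 3  ⇒  (0, 1, 3)
     R0 -= 3·R1  ⇒  (1, 0, 2)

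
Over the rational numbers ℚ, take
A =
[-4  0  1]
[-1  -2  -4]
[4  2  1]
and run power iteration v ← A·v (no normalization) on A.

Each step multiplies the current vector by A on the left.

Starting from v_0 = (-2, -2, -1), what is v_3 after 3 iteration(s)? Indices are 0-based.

v_0 = (-2, -2, -1).
v_1 = A·v_0 = (7, 10, -13).
v_2 = A·v_1 = (-41, 25, 35).
v_3 = A·v_2 = (199, -149, -79).

v_3 = (199, -149, -79)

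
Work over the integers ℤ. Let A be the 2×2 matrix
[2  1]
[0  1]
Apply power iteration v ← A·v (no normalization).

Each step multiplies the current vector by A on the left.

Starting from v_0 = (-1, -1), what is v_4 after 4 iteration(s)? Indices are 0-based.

v_4 = (-31, -1)

v_0 = (-1, -1).
v_1 = A·v_0 = (-3, -1).
v_2 = A·v_1 = (-7, -1).
v_3 = A·v_2 = (-15, -1).
v_4 = A·v_3 = (-31, -1).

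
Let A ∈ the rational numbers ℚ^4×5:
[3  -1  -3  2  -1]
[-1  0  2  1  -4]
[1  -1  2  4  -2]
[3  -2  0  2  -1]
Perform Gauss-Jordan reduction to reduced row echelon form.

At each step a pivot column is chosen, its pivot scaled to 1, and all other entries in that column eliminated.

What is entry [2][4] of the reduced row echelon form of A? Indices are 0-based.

pivot(0,0)=3: scale R0 → (1, -1/3, -1, 2/3, -1/3)
  clear (1,0): R1 −= (-1)R0 → (0, -1/3, 1, 5/3, -13/3)
  clear (2,0): R2 −= (1)R0 → (0, -2/3, 3, 10/3, -5/3)
  clear (3,0): R3 −= (3)R0 → (0, -1, 3, 0, 0)
pivot(1,1)=-1/3: scale R1 → (0, 1, -3, -5, 13)
  clear (0,1): R0 −= (-1/3)R1 → (1, 0, -2, -1, 4)
  clear (2,1): R2 −= (-2/3)R1 → (0, 0, 1, 0, 7)
  clear (3,1): R3 −= (-1)R1 → (0, 0, 0, -5, 13)
pivot(2,2)=1: scale R2 → (0, 0, 1, 0, 7)
  clear (0,2): R0 −= (-2)R2 → (1, 0, 0, -1, 18)
  clear (1,2): R1 −= (-3)R2 → (0, 1, 0, -5, 34)
pivot(3,3)=-5: scale R3 → (0, 0, 0, 1, -13/5)
  clear (0,3): R0 −= (-1)R3 → (1, 0, 0, 0, 77/5)
  clear (1,3): R1 −= (-5)R3 → (0, 1, 0, 0, 21)

M[2][4] = 7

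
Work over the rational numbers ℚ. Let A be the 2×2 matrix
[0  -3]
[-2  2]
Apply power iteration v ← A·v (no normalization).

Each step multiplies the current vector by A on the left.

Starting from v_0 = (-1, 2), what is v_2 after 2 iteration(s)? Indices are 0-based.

v_0 = (-1, 2).
v_1 = A·v_0 = (-6, 6).
v_2 = A·v_1 = (-18, 24).

v_2 = (-18, 24)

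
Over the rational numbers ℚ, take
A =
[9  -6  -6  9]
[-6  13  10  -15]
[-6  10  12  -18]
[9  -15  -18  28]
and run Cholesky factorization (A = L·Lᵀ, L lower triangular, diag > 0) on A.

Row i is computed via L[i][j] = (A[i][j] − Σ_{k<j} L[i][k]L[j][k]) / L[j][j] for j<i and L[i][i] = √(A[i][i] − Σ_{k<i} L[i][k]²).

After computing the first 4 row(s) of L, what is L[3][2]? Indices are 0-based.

L[3][2] = -3

Step 1: L[0][0] = √(9) = 3.
  L[1][0] = (-6) / L[0][0] = -2.
Step 2: L[1][1] = √(9) = 3.
  L[2][0] = (-6) / L[0][0] = -2.
  L[2][1] = (6) / L[1][1] = 2.
Step 3: L[2][2] = √(4) = 2.
  L[3][0] = (9) / L[0][0] = 3.
  L[3][1] = (-9) / L[1][1] = -3.
  L[3][2] = (-6) / L[2][2] = -3.
Step 4: L[3][3] = √(1) = 1.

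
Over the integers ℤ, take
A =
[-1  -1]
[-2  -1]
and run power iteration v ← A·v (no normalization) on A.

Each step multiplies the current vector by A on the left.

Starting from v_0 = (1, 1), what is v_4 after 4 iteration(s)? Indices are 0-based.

v_0 = (1, 1).
v_1 = A·v_0 = (-2, -3).
v_2 = A·v_1 = (5, 7).
v_3 = A·v_2 = (-12, -17).
v_4 = A·v_3 = (29, 41).

v_4 = (29, 41)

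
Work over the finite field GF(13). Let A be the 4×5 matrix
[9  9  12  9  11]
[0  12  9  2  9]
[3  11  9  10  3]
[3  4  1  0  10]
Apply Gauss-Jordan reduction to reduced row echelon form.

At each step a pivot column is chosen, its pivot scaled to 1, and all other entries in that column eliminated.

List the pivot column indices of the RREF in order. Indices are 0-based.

step 1: normalize row 0 (÷9) = (1, 1, 10, 1, 7)
  row 2: subtract 3×row0 = (0, 8, 5, 7, 8)
  row 3: subtract 3×row0 = (0, 1, 10, 10, 2)
step 2: normalize row 1 (÷12) = (0, 1, 4, 11, 4)
  row 0: subtract 1×row1 = (1, 0, 6, 3, 3)
  row 2: subtract 8×row1 = (0, 0, 12, 10, 2)
  row 3: subtract 1×row1 = (0, 0, 6, 12, 11)
step 3: normalize row 2 (÷12) = (0, 0, 1, 3, 11)
  row 0: subtract 6×row2 = (1, 0, 0, 11, 2)
  row 1: subtract 4×row2 = (0, 1, 0, 12, 12)
  row 3: subtract 6×row2 = (0, 0, 0, 7, 10)
step 4: normalize row 3 (÷7) = (0, 0, 0, 1, 7)
  row 0: subtract 11×row3 = (1, 0, 0, 0, 3)
  row 1: subtract 12×row3 = (0, 1, 0, 0, 6)
  row 2: subtract 3×row3 = (0, 0, 1, 0, 3)

pivot columns: 0, 1, 2, 3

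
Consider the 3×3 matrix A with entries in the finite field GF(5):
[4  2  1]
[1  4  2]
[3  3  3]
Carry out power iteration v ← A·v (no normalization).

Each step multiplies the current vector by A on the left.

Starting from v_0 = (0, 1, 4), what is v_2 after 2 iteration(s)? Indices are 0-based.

v_0 = (0, 1, 4).
v_1 = A·v_0 = (1, 2, 0).
v_2 = A·v_1 = (3, 4, 4).

v_2 = (3, 4, 4)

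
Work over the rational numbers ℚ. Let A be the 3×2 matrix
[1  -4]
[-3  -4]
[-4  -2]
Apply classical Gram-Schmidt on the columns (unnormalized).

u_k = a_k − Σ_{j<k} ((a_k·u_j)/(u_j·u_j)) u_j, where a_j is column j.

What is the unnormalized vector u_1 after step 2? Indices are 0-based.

u_1 = (-60/13, -28/13, 6/13)

Step 1: u_0 = a_0 = (1, -3, -4).
Step 2: u_1 = a_1 − (8/13)·u_0 = (-60/13, -28/13, 6/13).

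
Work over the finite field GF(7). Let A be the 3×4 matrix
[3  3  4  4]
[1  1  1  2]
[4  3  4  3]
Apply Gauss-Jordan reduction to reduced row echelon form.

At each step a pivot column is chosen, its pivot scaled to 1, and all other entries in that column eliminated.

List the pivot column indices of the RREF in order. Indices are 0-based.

pivot columns: 0, 1, 2

[1] R0 /= 3  ⇒  (1, 1, 6, 6)
     R1 -= 1·R0  ⇒  (0, 0, 2, 3)
     R2 -= 4·R0  ⇒  (0, 6, 1, 0)
[2] R1 <-> R2
[2] R1 /= 6  ⇒  (0, 1, 6, 0)
     R0 -= 1·R1  ⇒  (1, 0, 0, 6)
[3] R2 /= 2  ⇒  (0, 0, 1, 5)
     R1 -= 6·R2  ⇒  (0, 1, 0, 5)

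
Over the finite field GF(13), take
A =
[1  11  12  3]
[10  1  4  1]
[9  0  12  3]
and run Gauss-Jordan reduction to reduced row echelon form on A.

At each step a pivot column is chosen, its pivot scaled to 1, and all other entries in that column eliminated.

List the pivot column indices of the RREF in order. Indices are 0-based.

pivot columns: 0, 1, 2

step 1: normalize row 0 (÷1) = (1, 11, 12, 3)
  row 1: subtract 10×row0 = (0, 8, 1, 10)
  row 2: subtract 9×row0 = (0, 5, 8, 2)
step 2: normalize row 1 (÷8) = (0, 1, 5, 11)
  row 0: subtract 11×row1 = (1, 0, 9, 12)
  row 2: subtract 5×row1 = (0, 0, 9, 12)
step 3: normalize row 2 (÷9) = (0, 0, 1, 10)
  row 0: subtract 9×row2 = (1, 0, 0, 0)
  row 1: subtract 5×row2 = (0, 1, 0, 0)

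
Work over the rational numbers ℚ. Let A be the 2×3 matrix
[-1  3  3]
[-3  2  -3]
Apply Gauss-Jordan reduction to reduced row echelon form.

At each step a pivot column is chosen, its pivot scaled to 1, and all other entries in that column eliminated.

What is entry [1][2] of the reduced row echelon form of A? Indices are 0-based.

M[1][2] = 12/7

pivot(0,0)=-1: scale R0 → (1, -3, -3)
  clear (1,0): R1 −= (-3)R0 → (0, -7, -12)
pivot(1,1)=-7: scale R1 → (0, 1, 12/7)
  clear (0,1): R0 −= (-3)R1 → (1, 0, 15/7)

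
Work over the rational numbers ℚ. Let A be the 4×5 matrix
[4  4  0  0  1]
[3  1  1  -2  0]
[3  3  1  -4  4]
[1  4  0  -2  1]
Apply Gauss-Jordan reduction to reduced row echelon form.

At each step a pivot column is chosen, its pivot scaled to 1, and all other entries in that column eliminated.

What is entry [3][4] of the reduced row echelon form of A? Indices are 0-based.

M[3][4] = -21/4

[1] R0 /= 4  ⇒  (1, 1, 0, 0, 1/4)
     R1 -= 3·R0  ⇒  (0, -2, 1, -2, -3/4)
     R2 -= 3·R0  ⇒  (0, 0, 1, -4, 13/4)
     R3 -= 1·R0  ⇒  (0, 3, 0, -2, 3/4)
[2] R1 /= -2  ⇒  (0, 1, -1/2, 1, 3/8)
     R0 -= 1·R1  ⇒  (1, 0, 1/2, -1, -1/8)
     R3 -= 3·R1  ⇒  (0, 0, 3/2, -5, -3/8)
[3] R2 /= 1  ⇒  (0, 0, 1, -4, 13/4)
     R0 -= 1/2·R2  ⇒  (1, 0, 0, 1, -7/4)
     R1 -= -1/2·R2  ⇒  (0, 1, 0, -1, 2)
     R3 -= 3/2·R2  ⇒  (0, 0, 0, 1, -21/4)
[4] R3 /= 1  ⇒  (0, 0, 0, 1, -21/4)
     R0 -= 1·R3  ⇒  (1, 0, 0, 0, 7/2)
     R1 -= -1·R3  ⇒  (0, 1, 0, 0, -13/4)
     R2 -= -4·R3  ⇒  (0, 0, 1, 0, -71/4)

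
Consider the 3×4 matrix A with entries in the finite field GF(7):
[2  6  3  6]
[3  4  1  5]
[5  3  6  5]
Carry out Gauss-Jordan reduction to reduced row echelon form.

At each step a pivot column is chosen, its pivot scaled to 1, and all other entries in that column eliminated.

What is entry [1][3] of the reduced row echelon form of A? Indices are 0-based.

M[1][3] = 5

[1] R0 /= 2  ⇒  (1, 3, 5, 3)
     R1 -= 3·R0  ⇒  (0, 2, 0, 3)
     R2 -= 5·R0  ⇒  (0, 2, 2, 4)
[2] R1 /= 2  ⇒  (0, 1, 0, 5)
     R0 -= 3·R1  ⇒  (1, 0, 5, 2)
     R2 -= 2·R1  ⇒  (0, 0, 2, 1)
[3] R2 /= 2  ⇒  (0, 0, 1, 4)
     R0 -= 5·R2  ⇒  (1, 0, 0, 3)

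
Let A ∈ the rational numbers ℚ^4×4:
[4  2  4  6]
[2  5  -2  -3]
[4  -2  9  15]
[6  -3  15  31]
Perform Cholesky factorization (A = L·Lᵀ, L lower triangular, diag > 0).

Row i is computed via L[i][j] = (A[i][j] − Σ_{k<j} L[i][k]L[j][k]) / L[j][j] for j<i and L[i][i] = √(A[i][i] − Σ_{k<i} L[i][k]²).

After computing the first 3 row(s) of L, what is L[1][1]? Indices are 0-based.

Step 1: L[0][0] = √(4) = 2.
  L[1][0] = (2) / L[0][0] = 1.
Step 2: L[1][1] = √(4) = 2.
  L[2][0] = (4) / L[0][0] = 2.
  L[2][1] = (-4) / L[1][1] = -2.
Step 3: L[2][2] = √(1) = 1.

L[1][1] = 2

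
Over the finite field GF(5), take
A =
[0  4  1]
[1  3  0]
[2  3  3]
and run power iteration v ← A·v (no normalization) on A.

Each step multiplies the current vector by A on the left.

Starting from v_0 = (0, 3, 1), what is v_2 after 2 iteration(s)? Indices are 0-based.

v_0 = (0, 3, 1).
v_1 = A·v_0 = (3, 4, 2).
v_2 = A·v_1 = (3, 0, 4).

v_2 = (3, 0, 4)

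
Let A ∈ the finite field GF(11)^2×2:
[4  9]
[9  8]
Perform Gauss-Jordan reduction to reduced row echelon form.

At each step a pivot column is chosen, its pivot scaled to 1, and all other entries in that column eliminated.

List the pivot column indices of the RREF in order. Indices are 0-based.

pivot columns: 0, 1

[1] R0 /= 4  ⇒  (1, 5)
     R1 -= 9·R0  ⇒  (0, 7)
[2] R1 /= 7  ⇒  (0, 1)
     R0 -= 5·R1  ⇒  (1, 0)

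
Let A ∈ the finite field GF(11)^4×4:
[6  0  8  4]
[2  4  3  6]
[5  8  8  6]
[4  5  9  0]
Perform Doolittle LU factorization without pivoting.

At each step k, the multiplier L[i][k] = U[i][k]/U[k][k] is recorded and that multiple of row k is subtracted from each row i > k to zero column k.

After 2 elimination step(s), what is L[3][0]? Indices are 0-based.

L[3][0] = 8

Step 1: pivot at (0,0) is 6.
  row1 ← row1 − (4)·row0  ⇒  L[1][0]=4, U row1=(0, 4, 4, 1)
  row2 ← row2 − (10)·row0  ⇒  L[2][0]=10, U row2=(0, 8, 5, 10)
  row3 ← row3 − (8)·row0  ⇒  L[3][0]=8, U row3=(0, 5, 0, 1)
Step 2: pivot at (1,1) is 4.
  row2 ← row2 − (2)·row1  ⇒  L[2][1]=2, U row2=(0, 0, 8, 8)
  row3 ← row3 − (4)·row1  ⇒  L[3][1]=4, U row3=(0, 0, 6, 8)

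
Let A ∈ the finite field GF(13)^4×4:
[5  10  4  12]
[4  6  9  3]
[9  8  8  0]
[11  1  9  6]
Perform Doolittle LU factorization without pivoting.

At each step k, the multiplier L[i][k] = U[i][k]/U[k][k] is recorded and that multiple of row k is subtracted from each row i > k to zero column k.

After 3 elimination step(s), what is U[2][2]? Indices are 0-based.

[col 0] pivot 5
  R1 -= 6*R0 → (0, 11, 11, 9)  (L[1][0] := 6)
  R2 -= 7*R0 → (0, 3, 6, 7)  (L[2][0] := 7)
  R3 -= 10*R0 → (0, 5, 8, 3)  (L[3][0] := 10)
[col 1] pivot 11
  R2 -= 5*R1 → (0, 0, 3, 1)  (L[2][1] := 5)
  R3 -= 4*R1 → (0, 0, 3, 6)  (L[3][1] := 4)
[col 2] pivot 3
  R3 -= 1*R2 → (0, 0, 0, 5)  (L[3][2] := 1)

U[2][2] = 3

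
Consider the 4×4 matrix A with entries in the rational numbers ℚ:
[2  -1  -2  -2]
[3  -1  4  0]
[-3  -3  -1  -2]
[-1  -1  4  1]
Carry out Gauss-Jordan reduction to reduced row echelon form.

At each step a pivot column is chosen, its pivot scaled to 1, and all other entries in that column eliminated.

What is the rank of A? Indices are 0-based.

[1] R0 /= 2  ⇒  (1, -1/2, -1, -1)
     R1 -= 3·R0  ⇒  (0, 1/2, 7, 3)
     R2 -= -3·R0  ⇒  (0, -9/2, -4, -5)
     R3 -= -1·R0  ⇒  (0, -3/2, 3, 0)
[2] R1 /= 1/2  ⇒  (0, 1, 14, 6)
     R0 -= -1/2·R1  ⇒  (1, 0, 6, 2)
     R2 -= -9/2·R1  ⇒  (0, 0, 59, 22)
     R3 -= -3/2·R1  ⇒  (0, 0, 24, 9)
[3] R2 /= 59  ⇒  (0, 0, 1, 22/59)
     R0 -= 6·R2  ⇒  (1, 0, 0, -14/59)
     R1 -= 14·R2  ⇒  (0, 1, 0, 46/59)
     R3 -= 24·R2  ⇒  (0, 0, 0, 3/59)
[4] R3 /= 3/59  ⇒  (0, 0, 0, 1)
     R0 -= -14/59·R3  ⇒  (1, 0, 0, 0)
     R1 -= 46/59·R3  ⇒  (0, 1, 0, 0)
     R2 -= 22/59·R3  ⇒  (0, 0, 1, 0)

rank = 4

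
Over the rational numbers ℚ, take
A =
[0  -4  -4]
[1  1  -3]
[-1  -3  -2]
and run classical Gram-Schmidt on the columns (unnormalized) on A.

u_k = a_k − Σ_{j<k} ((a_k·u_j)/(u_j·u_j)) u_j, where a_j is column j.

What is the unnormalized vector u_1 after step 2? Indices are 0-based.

Step 1: u_0 = a_0 = (0, 1, -1).
Step 2: u_1 = a_1 − (2)·u_0 = (-4, -1, -1).

u_1 = (-4, -1, -1)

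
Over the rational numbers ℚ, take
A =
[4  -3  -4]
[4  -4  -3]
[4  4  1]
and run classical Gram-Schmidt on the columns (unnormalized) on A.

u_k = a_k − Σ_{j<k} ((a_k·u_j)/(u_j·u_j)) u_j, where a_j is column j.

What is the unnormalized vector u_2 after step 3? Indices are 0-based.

Step 1: u_0 = a_0 = (4, 4, 4).
Step 2: u_1 = a_1 − (-1/4)·u_0 = (-2, -3, 5).
Step 3: u_2 = a_2 − (-1/2)·u_0 − (11/19)·u_1 = (-16/19, 14/19, 2/19).

u_2 = (-16/19, 14/19, 2/19)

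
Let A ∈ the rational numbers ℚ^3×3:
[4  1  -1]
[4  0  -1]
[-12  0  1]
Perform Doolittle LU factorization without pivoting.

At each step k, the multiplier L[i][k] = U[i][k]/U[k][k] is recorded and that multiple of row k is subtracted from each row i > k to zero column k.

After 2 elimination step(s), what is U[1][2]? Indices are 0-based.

U[1][2] = 0

k=0: U[0][0]=4
  eliminate (1,0): mult=1, new row 1: (0, -1, 0); set L[1][0]=1
  eliminate (2,0): mult=-3, new row 2: (0, 3, -2); set L[2][0]=-3
k=1: U[1][1]=-1
  eliminate (2,1): mult=-3, new row 2: (0, 0, -2); set L[2][1]=-3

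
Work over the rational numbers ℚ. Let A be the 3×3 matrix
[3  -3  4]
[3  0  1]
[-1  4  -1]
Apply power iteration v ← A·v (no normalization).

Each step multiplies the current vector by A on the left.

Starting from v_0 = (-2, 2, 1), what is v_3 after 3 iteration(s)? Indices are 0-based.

v_0 = (-2, 2, 1).
v_1 = A·v_0 = (-8, -5, 9).
v_2 = A·v_1 = (27, -15, -21).
v_3 = A·v_2 = (42, 60, -66).

v_3 = (42, 60, -66)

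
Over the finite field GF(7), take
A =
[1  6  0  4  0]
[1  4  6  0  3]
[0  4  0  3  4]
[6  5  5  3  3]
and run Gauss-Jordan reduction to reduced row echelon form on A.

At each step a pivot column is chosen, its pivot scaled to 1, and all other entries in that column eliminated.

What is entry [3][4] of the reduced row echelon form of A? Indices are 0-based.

M[3][4] = 5

pivot(0,0)=1: scale R0 → (1, 6, 0, 4, 0)
  clear (1,0): R1 −= (1)R0 → (0, 5, 6, 3, 3)
  clear (3,0): R3 −= (6)R0 → (0, 4, 5, 0, 3)
pivot(1,1)=5: scale R1 → (0, 1, 4, 2, 2)
  clear (0,1): R0 −= (6)R1 → (1, 0, 4, 6, 2)
  clear (2,1): R2 −= (4)R1 → (0, 0, 5, 2, 3)
  clear (3,1): R3 −= (4)R1 → (0, 0, 3, 6, 2)
pivot(2,2)=5: scale R2 → (0, 0, 1, 6, 2)
  clear (0,2): R0 −= (4)R2 → (1, 0, 0, 3, 1)
  clear (1,2): R1 −= (4)R2 → (0, 1, 0, 6, 1)
  clear (3,2): R3 −= (3)R2 → (0, 0, 0, 2, 3)
pivot(3,3)=2: scale R3 → (0, 0, 0, 1, 5)
  clear (0,3): R0 −= (3)R3 → (1, 0, 0, 0, 0)
  clear (1,3): R1 −= (6)R3 → (0, 1, 0, 0, 6)
  clear (2,3): R2 −= (6)R3 → (0, 0, 1, 0, 0)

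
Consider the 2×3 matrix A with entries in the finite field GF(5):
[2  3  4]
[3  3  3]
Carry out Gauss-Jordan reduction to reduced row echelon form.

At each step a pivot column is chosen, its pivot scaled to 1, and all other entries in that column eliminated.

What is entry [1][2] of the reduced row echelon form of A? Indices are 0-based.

M[1][2] = 2

step 1: normalize row 0 (÷2) = (1, 4, 2)
  row 1: subtract 3×row0 = (0, 1, 2)
step 2: normalize row 1 (÷1) = (0, 1, 2)
  row 0: subtract 4×row1 = (1, 0, 4)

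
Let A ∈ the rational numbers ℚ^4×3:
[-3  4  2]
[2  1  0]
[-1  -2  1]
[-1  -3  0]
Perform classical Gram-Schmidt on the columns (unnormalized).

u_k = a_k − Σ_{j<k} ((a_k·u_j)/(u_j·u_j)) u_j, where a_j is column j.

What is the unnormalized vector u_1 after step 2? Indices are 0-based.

u_1 = (3, 5/3, -7/3, -10/3)

Step 1: u_0 = a_0 = (-3, 2, -1, -1).
Step 2: u_1 = a_1 − (-1/3)·u_0 = (3, 5/3, -7/3, -10/3).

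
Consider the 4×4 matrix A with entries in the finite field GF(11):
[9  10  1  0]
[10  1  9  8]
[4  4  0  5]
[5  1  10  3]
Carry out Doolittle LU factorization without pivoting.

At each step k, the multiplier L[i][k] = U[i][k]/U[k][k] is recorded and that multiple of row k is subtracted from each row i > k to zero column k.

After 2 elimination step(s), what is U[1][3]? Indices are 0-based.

Step 1: pivot at (0,0) is 9.
  row1 ← row1 − (6)·row0  ⇒  L[1][0]=6, U row1=(0, 7, 3, 8)
  row2 ← row2 − (9)·row0  ⇒  L[2][0]=9, U row2=(0, 2, 2, 5)
  row3 ← row3 − (3)·row0  ⇒  L[3][0]=3, U row3=(0, 4, 7, 3)
Step 2: pivot at (1,1) is 7.
  row2 ← row2 − (5)·row1  ⇒  L[2][1]=5, U row2=(0, 0, 9, 9)
  row3 ← row3 − (10)·row1  ⇒  L[3][1]=10, U row3=(0, 0, 10, 0)

U[1][3] = 8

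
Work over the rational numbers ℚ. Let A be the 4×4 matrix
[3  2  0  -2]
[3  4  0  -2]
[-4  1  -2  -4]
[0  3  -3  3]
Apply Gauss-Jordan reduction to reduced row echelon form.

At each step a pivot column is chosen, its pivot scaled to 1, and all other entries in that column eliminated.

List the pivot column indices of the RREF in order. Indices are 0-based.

pivot(0,0)=3: scale R0 → (1, 2/3, 0, -2/3)
  clear (1,0): R1 −= (3)R0 → (0, 2, 0, 0)
  clear (2,0): R2 −= (-4)R0 → (0, 11/3, -2, -20/3)
pivot(1,1)=2: scale R1 → (0, 1, 0, 0)
  clear (0,1): R0 −= (2/3)R1 → (1, 0, 0, -2/3)
  clear (2,1): R2 −= (11/3)R1 → (0, 0, -2, -20/3)
  clear (3,1): R3 −= (3)R1 → (0, 0, -3, 3)
pivot(2,2)=-2: scale R2 → (0, 0, 1, 10/3)
  clear (3,2): R3 −= (-3)R2 → (0, 0, 0, 13)
pivot(3,3)=13: scale R3 → (0, 0, 0, 1)
  clear (0,3): R0 −= (-2/3)R3 → (1, 0, 0, 0)
  clear (2,3): R2 −= (10/3)R3 → (0, 0, 1, 0)

pivot columns: 0, 1, 2, 3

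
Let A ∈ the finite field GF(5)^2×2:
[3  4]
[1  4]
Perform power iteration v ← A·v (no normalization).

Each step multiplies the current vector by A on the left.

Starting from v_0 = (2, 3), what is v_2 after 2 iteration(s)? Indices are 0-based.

v_0 = (2, 3).
v_1 = A·v_0 = (3, 4).
v_2 = A·v_1 = (0, 4).

v_2 = (0, 4)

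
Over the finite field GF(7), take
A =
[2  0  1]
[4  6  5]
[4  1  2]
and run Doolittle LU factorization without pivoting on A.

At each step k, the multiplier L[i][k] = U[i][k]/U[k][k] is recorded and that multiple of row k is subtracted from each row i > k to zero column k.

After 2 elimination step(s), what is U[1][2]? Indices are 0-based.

U[1][2] = 3

[col 0] pivot 2
  R1 -= 2*R0 → (0, 6, 3)  (L[1][0] := 2)
  R2 -= 2*R0 → (0, 1, 0)  (L[2][0] := 2)
[col 1] pivot 6
  R2 -= 6*R1 → (0, 0, 3)  (L[2][1] := 6)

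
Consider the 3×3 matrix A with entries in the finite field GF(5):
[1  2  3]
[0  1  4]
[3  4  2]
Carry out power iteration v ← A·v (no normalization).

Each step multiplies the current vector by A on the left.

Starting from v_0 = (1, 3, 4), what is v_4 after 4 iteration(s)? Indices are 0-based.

v_0 = (1, 3, 4).
v_1 = A·v_0 = (4, 4, 3).
v_2 = A·v_1 = (1, 1, 4).
v_3 = A·v_2 = (0, 2, 0).
v_4 = A·v_3 = (4, 2, 3).

v_4 = (4, 2, 3)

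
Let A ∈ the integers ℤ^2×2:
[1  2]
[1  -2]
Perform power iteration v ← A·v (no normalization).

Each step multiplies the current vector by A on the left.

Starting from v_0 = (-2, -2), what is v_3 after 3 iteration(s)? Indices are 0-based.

v_3 = (-22, 18)

v_0 = (-2, -2).
v_1 = A·v_0 = (-6, 2).
v_2 = A·v_1 = (-2, -10).
v_3 = A·v_2 = (-22, 18).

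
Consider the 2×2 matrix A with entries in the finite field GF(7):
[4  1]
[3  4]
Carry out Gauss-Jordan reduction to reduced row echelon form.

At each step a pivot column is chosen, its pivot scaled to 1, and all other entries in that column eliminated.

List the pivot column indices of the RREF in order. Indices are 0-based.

step 1: normalize row 0 (÷4) = (1, 2)
  row 1: subtract 3×row0 = (0, 5)
step 2: normalize row 1 (÷5) = (0, 1)
  row 0: subtract 2×row1 = (1, 0)

pivot columns: 0, 1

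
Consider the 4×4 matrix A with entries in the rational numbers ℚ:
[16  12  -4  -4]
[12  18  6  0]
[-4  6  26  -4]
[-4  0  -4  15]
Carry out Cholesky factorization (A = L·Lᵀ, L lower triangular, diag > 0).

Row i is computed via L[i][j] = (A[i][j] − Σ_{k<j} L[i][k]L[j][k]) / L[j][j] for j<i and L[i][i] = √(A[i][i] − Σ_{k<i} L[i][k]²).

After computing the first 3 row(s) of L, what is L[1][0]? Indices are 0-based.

Step 1: L[0][0] = √(16) = 4.
  L[1][0] = (12) / L[0][0] = 3.
Step 2: L[1][1] = √(9) = 3.
  L[2][0] = (-4) / L[0][0] = -1.
  L[2][1] = (9) / L[1][1] = 3.
Step 3: L[2][2] = √(16) = 4.

L[1][0] = 3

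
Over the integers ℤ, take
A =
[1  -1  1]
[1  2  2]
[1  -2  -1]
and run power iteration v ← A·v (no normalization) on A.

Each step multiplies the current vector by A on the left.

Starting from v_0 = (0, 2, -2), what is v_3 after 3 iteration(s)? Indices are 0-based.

v_3 = (0, -26, 12)

v_0 = (0, 2, -2).
v_1 = A·v_0 = (-4, 0, -2).
v_2 = A·v_1 = (-6, -8, -2).
v_3 = A·v_2 = (0, -26, 12).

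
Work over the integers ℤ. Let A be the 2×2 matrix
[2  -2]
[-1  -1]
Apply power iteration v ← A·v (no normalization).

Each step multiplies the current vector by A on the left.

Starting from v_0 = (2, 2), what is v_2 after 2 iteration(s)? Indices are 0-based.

v_2 = (8, 4)

v_0 = (2, 2).
v_1 = A·v_0 = (0, -4).
v_2 = A·v_1 = (8, 4).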